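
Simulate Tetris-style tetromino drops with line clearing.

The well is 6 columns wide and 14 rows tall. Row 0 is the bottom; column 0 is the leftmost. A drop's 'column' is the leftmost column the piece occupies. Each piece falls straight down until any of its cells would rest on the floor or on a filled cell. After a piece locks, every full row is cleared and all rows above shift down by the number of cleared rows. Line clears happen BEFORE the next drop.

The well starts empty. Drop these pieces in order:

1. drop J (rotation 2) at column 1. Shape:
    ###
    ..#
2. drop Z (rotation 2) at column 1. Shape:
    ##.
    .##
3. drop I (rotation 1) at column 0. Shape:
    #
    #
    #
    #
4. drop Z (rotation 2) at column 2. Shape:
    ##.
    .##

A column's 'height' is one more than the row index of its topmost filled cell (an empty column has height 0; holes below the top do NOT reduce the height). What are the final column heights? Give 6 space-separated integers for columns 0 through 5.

Drop 1: J rot2 at col 1 lands with bottom-row=0; cleared 0 line(s) (total 0); column heights now [0 2 2 2 0 0], max=2
Drop 2: Z rot2 at col 1 lands with bottom-row=2; cleared 0 line(s) (total 0); column heights now [0 4 4 3 0 0], max=4
Drop 3: I rot1 at col 0 lands with bottom-row=0; cleared 0 line(s) (total 0); column heights now [4 4 4 3 0 0], max=4
Drop 4: Z rot2 at col 2 lands with bottom-row=3; cleared 0 line(s) (total 0); column heights now [4 4 5 5 4 0], max=5

Answer: 4 4 5 5 4 0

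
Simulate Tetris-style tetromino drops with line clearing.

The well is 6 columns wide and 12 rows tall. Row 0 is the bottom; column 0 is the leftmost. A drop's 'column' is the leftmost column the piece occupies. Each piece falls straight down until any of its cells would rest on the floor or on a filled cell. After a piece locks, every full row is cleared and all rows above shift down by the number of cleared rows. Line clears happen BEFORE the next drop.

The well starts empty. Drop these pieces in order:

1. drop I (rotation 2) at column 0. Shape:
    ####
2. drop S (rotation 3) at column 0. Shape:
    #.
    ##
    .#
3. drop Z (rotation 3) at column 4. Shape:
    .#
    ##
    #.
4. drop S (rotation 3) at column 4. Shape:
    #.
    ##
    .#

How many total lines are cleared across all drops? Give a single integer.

Drop 1: I rot2 at col 0 lands with bottom-row=0; cleared 0 line(s) (total 0); column heights now [1 1 1 1 0 0], max=1
Drop 2: S rot3 at col 0 lands with bottom-row=1; cleared 0 line(s) (total 0); column heights now [4 3 1 1 0 0], max=4
Drop 3: Z rot3 at col 4 lands with bottom-row=0; cleared 0 line(s) (total 0); column heights now [4 3 1 1 2 3], max=4
Drop 4: S rot3 at col 4 lands with bottom-row=3; cleared 0 line(s) (total 0); column heights now [4 3 1 1 6 5], max=6

Answer: 0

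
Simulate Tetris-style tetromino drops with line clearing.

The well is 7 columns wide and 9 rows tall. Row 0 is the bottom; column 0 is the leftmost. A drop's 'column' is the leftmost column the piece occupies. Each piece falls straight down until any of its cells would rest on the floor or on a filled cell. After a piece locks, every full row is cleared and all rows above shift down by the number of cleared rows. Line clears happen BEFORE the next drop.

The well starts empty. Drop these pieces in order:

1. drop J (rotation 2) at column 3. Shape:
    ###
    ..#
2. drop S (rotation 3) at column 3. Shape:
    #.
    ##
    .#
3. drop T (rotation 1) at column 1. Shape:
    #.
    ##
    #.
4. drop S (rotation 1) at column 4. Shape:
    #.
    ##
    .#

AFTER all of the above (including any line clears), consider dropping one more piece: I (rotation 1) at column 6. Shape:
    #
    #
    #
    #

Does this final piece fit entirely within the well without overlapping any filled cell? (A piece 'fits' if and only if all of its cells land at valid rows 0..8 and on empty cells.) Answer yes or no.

Drop 1: J rot2 at col 3 lands with bottom-row=0; cleared 0 line(s) (total 0); column heights now [0 0 0 2 2 2 0], max=2
Drop 2: S rot3 at col 3 lands with bottom-row=2; cleared 0 line(s) (total 0); column heights now [0 0 0 5 4 2 0], max=5
Drop 3: T rot1 at col 1 lands with bottom-row=0; cleared 0 line(s) (total 0); column heights now [0 3 2 5 4 2 0], max=5
Drop 4: S rot1 at col 4 lands with bottom-row=3; cleared 0 line(s) (total 0); column heights now [0 3 2 5 6 5 0], max=6
Test piece I rot1 at col 6 (width 1): heights before test = [0 3 2 5 6 5 0]; fits = True

Answer: yes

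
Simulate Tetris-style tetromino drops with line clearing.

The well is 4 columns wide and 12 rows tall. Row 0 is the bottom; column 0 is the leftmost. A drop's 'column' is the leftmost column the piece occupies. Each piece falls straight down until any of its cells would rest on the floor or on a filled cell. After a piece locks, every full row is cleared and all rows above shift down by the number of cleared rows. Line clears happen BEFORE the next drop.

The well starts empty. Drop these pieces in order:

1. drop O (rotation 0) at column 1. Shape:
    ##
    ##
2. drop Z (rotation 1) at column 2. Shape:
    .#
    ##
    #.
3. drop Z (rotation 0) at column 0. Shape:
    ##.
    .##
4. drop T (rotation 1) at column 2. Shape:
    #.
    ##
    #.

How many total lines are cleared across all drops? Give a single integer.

Drop 1: O rot0 at col 1 lands with bottom-row=0; cleared 0 line(s) (total 0); column heights now [0 2 2 0], max=2
Drop 2: Z rot1 at col 2 lands with bottom-row=2; cleared 0 line(s) (total 0); column heights now [0 2 4 5], max=5
Drop 3: Z rot0 at col 0 lands with bottom-row=4; cleared 0 line(s) (total 0); column heights now [6 6 5 5], max=6
Drop 4: T rot1 at col 2 lands with bottom-row=5; cleared 0 line(s) (total 0); column heights now [6 6 8 7], max=8

Answer: 0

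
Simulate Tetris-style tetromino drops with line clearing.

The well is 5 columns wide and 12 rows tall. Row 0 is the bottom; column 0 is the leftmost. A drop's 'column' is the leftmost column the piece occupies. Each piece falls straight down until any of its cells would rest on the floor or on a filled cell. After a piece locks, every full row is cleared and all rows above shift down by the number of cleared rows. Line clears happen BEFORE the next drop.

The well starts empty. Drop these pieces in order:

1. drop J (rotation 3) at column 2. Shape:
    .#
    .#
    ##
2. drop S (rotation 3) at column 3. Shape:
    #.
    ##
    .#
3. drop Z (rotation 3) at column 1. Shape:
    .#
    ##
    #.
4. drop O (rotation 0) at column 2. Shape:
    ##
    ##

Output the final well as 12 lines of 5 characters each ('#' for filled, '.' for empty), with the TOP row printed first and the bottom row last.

Drop 1: J rot3 at col 2 lands with bottom-row=0; cleared 0 line(s) (total 0); column heights now [0 0 1 3 0], max=3
Drop 2: S rot3 at col 3 lands with bottom-row=2; cleared 0 line(s) (total 0); column heights now [0 0 1 5 4], max=5
Drop 3: Z rot3 at col 1 lands with bottom-row=0; cleared 0 line(s) (total 0); column heights now [0 2 3 5 4], max=5
Drop 4: O rot0 at col 2 lands with bottom-row=5; cleared 0 line(s) (total 0); column heights now [0 2 7 7 4], max=7

Answer: .....
.....
.....
.....
.....
..##.
..##.
...#.
...##
..###
.###.
.###.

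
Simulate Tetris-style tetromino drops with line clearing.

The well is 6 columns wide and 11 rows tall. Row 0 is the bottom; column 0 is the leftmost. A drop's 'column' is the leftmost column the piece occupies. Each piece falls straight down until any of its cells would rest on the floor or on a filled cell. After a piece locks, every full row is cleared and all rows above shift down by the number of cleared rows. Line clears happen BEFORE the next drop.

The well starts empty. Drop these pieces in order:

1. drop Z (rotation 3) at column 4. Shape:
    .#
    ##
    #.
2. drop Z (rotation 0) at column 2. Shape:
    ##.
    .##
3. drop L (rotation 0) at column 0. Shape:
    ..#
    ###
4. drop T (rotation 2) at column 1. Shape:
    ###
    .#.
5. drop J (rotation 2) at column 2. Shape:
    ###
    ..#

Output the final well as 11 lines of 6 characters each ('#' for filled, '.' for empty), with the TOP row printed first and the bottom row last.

Drop 1: Z rot3 at col 4 lands with bottom-row=0; cleared 0 line(s) (total 0); column heights now [0 0 0 0 2 3], max=3
Drop 2: Z rot0 at col 2 lands with bottom-row=2; cleared 0 line(s) (total 0); column heights now [0 0 4 4 3 3], max=4
Drop 3: L rot0 at col 0 lands with bottom-row=4; cleared 0 line(s) (total 0); column heights now [5 5 6 4 3 3], max=6
Drop 4: T rot2 at col 1 lands with bottom-row=6; cleared 0 line(s) (total 0); column heights now [5 8 8 8 3 3], max=8
Drop 5: J rot2 at col 2 lands with bottom-row=7; cleared 0 line(s) (total 0); column heights now [5 8 9 9 9 3], max=9

Answer: ......
......
..###.
.####.
..#...
..#...
###...
..##..
...###
....##
....#.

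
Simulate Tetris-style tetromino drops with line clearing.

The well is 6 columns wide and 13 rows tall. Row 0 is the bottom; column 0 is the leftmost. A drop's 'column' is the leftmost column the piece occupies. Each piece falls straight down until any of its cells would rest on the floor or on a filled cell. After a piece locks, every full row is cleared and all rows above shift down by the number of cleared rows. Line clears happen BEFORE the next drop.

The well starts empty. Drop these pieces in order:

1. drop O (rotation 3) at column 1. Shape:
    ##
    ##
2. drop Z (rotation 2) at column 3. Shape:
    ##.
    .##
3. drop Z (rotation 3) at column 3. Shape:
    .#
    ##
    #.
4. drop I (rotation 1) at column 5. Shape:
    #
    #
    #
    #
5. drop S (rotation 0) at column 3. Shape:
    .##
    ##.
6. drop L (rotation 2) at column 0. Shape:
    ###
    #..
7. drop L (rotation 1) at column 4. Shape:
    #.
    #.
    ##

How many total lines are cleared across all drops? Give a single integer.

Answer: 1

Derivation:
Drop 1: O rot3 at col 1 lands with bottom-row=0; cleared 0 line(s) (total 0); column heights now [0 2 2 0 0 0], max=2
Drop 2: Z rot2 at col 3 lands with bottom-row=0; cleared 0 line(s) (total 0); column heights now [0 2 2 2 2 1], max=2
Drop 3: Z rot3 at col 3 lands with bottom-row=2; cleared 0 line(s) (total 0); column heights now [0 2 2 4 5 1], max=5
Drop 4: I rot1 at col 5 lands with bottom-row=1; cleared 0 line(s) (total 0); column heights now [0 2 2 4 5 5], max=5
Drop 5: S rot0 at col 3 lands with bottom-row=5; cleared 0 line(s) (total 0); column heights now [0 2 2 6 7 7], max=7
Drop 6: L rot2 at col 0 lands with bottom-row=1; cleared 1 line(s) (total 1); column heights now [2 2 2 5 6 6], max=6
Drop 7: L rot1 at col 4 lands with bottom-row=6; cleared 0 line(s) (total 1); column heights now [2 2 2 5 9 7], max=9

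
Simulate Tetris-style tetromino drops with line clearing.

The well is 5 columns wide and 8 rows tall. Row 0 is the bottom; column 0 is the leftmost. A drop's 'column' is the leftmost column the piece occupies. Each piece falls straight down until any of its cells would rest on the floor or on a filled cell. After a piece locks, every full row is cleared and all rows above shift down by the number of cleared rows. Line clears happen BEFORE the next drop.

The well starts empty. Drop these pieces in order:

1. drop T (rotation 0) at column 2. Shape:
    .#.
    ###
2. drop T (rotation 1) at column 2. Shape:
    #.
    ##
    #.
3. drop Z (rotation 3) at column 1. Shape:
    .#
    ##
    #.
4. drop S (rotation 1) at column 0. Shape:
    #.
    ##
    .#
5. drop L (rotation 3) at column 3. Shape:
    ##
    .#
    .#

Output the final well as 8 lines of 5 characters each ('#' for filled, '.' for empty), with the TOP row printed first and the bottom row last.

Answer: #....
##...
.##..
.##..
.####
..###
..###
..###

Derivation:
Drop 1: T rot0 at col 2 lands with bottom-row=0; cleared 0 line(s) (total 0); column heights now [0 0 1 2 1], max=2
Drop 2: T rot1 at col 2 lands with bottom-row=1; cleared 0 line(s) (total 0); column heights now [0 0 4 3 1], max=4
Drop 3: Z rot3 at col 1 lands with bottom-row=3; cleared 0 line(s) (total 0); column heights now [0 5 6 3 1], max=6
Drop 4: S rot1 at col 0 lands with bottom-row=5; cleared 0 line(s) (total 0); column heights now [8 7 6 3 1], max=8
Drop 5: L rot3 at col 3 lands with bottom-row=1; cleared 0 line(s) (total 0); column heights now [8 7 6 4 4], max=8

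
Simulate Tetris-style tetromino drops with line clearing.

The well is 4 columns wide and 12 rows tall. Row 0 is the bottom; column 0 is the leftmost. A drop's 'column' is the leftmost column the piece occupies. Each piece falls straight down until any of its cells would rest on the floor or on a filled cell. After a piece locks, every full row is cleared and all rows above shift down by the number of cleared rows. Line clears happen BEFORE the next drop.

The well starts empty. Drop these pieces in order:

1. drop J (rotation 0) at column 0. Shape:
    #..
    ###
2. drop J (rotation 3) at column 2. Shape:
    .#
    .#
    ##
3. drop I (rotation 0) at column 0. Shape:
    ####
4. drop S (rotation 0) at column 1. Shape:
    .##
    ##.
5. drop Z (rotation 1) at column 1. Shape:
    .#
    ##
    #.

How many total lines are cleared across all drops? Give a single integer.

Answer: 1

Derivation:
Drop 1: J rot0 at col 0 lands with bottom-row=0; cleared 0 line(s) (total 0); column heights now [2 1 1 0], max=2
Drop 2: J rot3 at col 2 lands with bottom-row=1; cleared 0 line(s) (total 0); column heights now [2 1 2 4], max=4
Drop 3: I rot0 at col 0 lands with bottom-row=4; cleared 1 line(s) (total 1); column heights now [2 1 2 4], max=4
Drop 4: S rot0 at col 1 lands with bottom-row=3; cleared 0 line(s) (total 1); column heights now [2 4 5 5], max=5
Drop 5: Z rot1 at col 1 lands with bottom-row=4; cleared 0 line(s) (total 1); column heights now [2 6 7 5], max=7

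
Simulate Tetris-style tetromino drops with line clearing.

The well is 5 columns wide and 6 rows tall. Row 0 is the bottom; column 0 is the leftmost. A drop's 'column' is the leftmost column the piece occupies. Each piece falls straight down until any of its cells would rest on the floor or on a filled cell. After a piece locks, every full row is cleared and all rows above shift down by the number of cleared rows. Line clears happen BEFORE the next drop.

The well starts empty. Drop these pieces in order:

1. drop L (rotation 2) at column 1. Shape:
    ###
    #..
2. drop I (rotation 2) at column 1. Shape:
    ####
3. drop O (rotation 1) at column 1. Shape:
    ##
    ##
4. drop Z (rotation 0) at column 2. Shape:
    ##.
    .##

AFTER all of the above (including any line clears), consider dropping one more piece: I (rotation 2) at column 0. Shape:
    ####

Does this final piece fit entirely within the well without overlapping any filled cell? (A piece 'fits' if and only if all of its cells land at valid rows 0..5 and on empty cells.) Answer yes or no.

Drop 1: L rot2 at col 1 lands with bottom-row=0; cleared 0 line(s) (total 0); column heights now [0 2 2 2 0], max=2
Drop 2: I rot2 at col 1 lands with bottom-row=2; cleared 0 line(s) (total 0); column heights now [0 3 3 3 3], max=3
Drop 3: O rot1 at col 1 lands with bottom-row=3; cleared 0 line(s) (total 0); column heights now [0 5 5 3 3], max=5
Drop 4: Z rot0 at col 2 lands with bottom-row=4; cleared 0 line(s) (total 0); column heights now [0 5 6 6 5], max=6
Test piece I rot2 at col 0 (width 4): heights before test = [0 5 6 6 5]; fits = False

Answer: no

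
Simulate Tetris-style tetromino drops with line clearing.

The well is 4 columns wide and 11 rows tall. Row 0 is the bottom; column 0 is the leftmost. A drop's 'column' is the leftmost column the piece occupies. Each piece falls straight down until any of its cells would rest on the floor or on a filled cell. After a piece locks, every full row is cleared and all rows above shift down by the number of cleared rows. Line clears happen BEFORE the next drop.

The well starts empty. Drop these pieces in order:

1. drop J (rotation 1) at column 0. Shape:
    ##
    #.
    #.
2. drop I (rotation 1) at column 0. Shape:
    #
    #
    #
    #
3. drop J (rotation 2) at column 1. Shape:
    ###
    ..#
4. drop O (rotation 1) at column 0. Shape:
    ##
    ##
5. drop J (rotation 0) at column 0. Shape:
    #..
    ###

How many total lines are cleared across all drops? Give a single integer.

Answer: 1

Derivation:
Drop 1: J rot1 at col 0 lands with bottom-row=0; cleared 0 line(s) (total 0); column heights now [3 3 0 0], max=3
Drop 2: I rot1 at col 0 lands with bottom-row=3; cleared 0 line(s) (total 0); column heights now [7 3 0 0], max=7
Drop 3: J rot2 at col 1 lands with bottom-row=2; cleared 1 line(s) (total 1); column heights now [6 3 0 3], max=6
Drop 4: O rot1 at col 0 lands with bottom-row=6; cleared 0 line(s) (total 1); column heights now [8 8 0 3], max=8
Drop 5: J rot0 at col 0 lands with bottom-row=8; cleared 0 line(s) (total 1); column heights now [10 9 9 3], max=10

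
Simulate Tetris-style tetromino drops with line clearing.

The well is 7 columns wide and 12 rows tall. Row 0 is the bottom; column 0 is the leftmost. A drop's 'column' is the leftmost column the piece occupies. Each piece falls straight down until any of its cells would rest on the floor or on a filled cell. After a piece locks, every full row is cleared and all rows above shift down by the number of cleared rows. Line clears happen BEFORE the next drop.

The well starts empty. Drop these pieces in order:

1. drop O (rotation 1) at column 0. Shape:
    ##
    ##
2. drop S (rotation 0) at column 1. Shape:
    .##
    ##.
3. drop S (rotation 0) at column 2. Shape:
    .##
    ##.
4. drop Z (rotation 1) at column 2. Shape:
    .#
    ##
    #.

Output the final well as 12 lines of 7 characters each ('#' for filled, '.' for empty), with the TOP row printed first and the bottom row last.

Answer: .......
.......
.......
.......
...#...
..##...
..###..
..##...
..##...
.##....
##.....
##.....

Derivation:
Drop 1: O rot1 at col 0 lands with bottom-row=0; cleared 0 line(s) (total 0); column heights now [2 2 0 0 0 0 0], max=2
Drop 2: S rot0 at col 1 lands with bottom-row=2; cleared 0 line(s) (total 0); column heights now [2 3 4 4 0 0 0], max=4
Drop 3: S rot0 at col 2 lands with bottom-row=4; cleared 0 line(s) (total 0); column heights now [2 3 5 6 6 0 0], max=6
Drop 4: Z rot1 at col 2 lands with bottom-row=5; cleared 0 line(s) (total 0); column heights now [2 3 7 8 6 0 0], max=8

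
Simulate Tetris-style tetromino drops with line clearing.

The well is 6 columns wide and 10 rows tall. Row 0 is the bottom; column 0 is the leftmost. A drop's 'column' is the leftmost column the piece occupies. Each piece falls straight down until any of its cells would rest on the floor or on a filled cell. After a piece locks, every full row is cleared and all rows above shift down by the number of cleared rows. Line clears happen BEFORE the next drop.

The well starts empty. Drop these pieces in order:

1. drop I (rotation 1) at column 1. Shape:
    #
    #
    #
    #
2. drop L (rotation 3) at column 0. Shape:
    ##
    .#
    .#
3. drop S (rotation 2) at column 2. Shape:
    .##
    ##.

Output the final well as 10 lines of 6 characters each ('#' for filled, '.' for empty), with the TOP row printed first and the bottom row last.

Answer: ......
......
......
##....
.#....
.#....
.#....
.#....
.#.##.
.###..

Derivation:
Drop 1: I rot1 at col 1 lands with bottom-row=0; cleared 0 line(s) (total 0); column heights now [0 4 0 0 0 0], max=4
Drop 2: L rot3 at col 0 lands with bottom-row=4; cleared 0 line(s) (total 0); column heights now [7 7 0 0 0 0], max=7
Drop 3: S rot2 at col 2 lands with bottom-row=0; cleared 0 line(s) (total 0); column heights now [7 7 1 2 2 0], max=7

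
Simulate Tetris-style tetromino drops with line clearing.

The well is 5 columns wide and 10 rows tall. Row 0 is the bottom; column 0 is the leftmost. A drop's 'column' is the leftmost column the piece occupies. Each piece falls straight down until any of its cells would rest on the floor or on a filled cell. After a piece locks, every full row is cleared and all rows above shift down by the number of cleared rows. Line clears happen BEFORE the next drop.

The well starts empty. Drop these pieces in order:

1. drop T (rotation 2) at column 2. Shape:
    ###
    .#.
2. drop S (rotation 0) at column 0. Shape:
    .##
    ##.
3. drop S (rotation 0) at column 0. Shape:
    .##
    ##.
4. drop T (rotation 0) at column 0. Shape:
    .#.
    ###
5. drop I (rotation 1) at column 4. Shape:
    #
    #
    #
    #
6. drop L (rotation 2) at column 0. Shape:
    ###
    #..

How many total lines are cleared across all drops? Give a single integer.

Drop 1: T rot2 at col 2 lands with bottom-row=0; cleared 0 line(s) (total 0); column heights now [0 0 2 2 2], max=2
Drop 2: S rot0 at col 0 lands with bottom-row=1; cleared 1 line(s) (total 1); column heights now [0 2 2 1 0], max=2
Drop 3: S rot0 at col 0 lands with bottom-row=2; cleared 0 line(s) (total 1); column heights now [3 4 4 1 0], max=4
Drop 4: T rot0 at col 0 lands with bottom-row=4; cleared 0 line(s) (total 1); column heights now [5 6 5 1 0], max=6
Drop 5: I rot1 at col 4 lands with bottom-row=0; cleared 0 line(s) (total 1); column heights now [5 6 5 1 4], max=6
Drop 6: L rot2 at col 0 lands with bottom-row=5; cleared 0 line(s) (total 1); column heights now [7 7 7 1 4], max=7

Answer: 1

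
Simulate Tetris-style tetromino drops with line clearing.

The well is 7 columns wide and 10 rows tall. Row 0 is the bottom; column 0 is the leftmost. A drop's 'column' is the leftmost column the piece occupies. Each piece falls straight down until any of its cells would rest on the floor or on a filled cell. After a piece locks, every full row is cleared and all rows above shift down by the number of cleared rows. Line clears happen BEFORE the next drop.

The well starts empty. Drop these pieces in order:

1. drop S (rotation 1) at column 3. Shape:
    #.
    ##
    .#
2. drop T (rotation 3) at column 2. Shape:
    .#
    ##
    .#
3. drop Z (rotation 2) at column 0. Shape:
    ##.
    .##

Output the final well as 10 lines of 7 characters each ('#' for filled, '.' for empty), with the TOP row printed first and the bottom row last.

Answer: .......
.......
.......
##.....
.###...
..##...
...#...
...#...
...##..
....#..

Derivation:
Drop 1: S rot1 at col 3 lands with bottom-row=0; cleared 0 line(s) (total 0); column heights now [0 0 0 3 2 0 0], max=3
Drop 2: T rot3 at col 2 lands with bottom-row=3; cleared 0 line(s) (total 0); column heights now [0 0 5 6 2 0 0], max=6
Drop 3: Z rot2 at col 0 lands with bottom-row=5; cleared 0 line(s) (total 0); column heights now [7 7 6 6 2 0 0], max=7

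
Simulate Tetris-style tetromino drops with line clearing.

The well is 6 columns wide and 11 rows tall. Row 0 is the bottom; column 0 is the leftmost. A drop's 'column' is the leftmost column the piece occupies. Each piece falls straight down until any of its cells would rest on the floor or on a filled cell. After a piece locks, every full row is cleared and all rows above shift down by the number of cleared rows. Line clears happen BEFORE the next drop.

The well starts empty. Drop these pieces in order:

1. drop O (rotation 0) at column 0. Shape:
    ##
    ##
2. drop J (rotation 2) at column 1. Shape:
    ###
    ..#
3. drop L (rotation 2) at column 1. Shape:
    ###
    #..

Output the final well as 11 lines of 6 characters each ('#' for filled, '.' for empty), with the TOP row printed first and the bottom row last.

Drop 1: O rot0 at col 0 lands with bottom-row=0; cleared 0 line(s) (total 0); column heights now [2 2 0 0 0 0], max=2
Drop 2: J rot2 at col 1 lands with bottom-row=1; cleared 0 line(s) (total 0); column heights now [2 3 3 3 0 0], max=3
Drop 3: L rot2 at col 1 lands with bottom-row=3; cleared 0 line(s) (total 0); column heights now [2 5 5 5 0 0], max=5

Answer: ......
......
......
......
......
......
.###..
.#....
.###..
##.#..
##....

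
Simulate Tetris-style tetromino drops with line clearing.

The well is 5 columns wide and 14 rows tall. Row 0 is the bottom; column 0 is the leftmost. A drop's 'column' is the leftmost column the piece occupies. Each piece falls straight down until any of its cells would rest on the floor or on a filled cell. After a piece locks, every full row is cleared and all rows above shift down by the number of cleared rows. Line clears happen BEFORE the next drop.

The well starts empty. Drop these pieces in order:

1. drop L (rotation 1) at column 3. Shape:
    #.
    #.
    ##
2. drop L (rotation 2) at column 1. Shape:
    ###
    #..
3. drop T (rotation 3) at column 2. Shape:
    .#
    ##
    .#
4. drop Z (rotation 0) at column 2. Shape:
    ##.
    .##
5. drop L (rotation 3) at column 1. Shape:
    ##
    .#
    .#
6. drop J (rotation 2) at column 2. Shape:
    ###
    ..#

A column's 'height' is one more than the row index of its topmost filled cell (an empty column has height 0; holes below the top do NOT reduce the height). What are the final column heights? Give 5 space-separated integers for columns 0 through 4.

Answer: 0 12 13 13 13

Derivation:
Drop 1: L rot1 at col 3 lands with bottom-row=0; cleared 0 line(s) (total 0); column heights now [0 0 0 3 1], max=3
Drop 2: L rot2 at col 1 lands with bottom-row=2; cleared 0 line(s) (total 0); column heights now [0 4 4 4 1], max=4
Drop 3: T rot3 at col 2 lands with bottom-row=4; cleared 0 line(s) (total 0); column heights now [0 4 6 7 1], max=7
Drop 4: Z rot0 at col 2 lands with bottom-row=7; cleared 0 line(s) (total 0); column heights now [0 4 9 9 8], max=9
Drop 5: L rot3 at col 1 lands with bottom-row=9; cleared 0 line(s) (total 0); column heights now [0 12 12 9 8], max=12
Drop 6: J rot2 at col 2 lands with bottom-row=11; cleared 0 line(s) (total 0); column heights now [0 12 13 13 13], max=13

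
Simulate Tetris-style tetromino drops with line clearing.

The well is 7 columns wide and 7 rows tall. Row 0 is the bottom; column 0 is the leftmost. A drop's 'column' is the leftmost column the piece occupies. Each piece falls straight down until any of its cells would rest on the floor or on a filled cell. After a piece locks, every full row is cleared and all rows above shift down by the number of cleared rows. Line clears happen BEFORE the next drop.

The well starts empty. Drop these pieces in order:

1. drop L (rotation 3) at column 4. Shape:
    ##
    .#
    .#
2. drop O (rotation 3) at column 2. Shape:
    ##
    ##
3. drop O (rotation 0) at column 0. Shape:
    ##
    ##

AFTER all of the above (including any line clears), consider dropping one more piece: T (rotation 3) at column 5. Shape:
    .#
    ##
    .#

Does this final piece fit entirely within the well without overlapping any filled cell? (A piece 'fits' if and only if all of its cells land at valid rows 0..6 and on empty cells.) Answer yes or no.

Answer: yes

Derivation:
Drop 1: L rot3 at col 4 lands with bottom-row=0; cleared 0 line(s) (total 0); column heights now [0 0 0 0 3 3 0], max=3
Drop 2: O rot3 at col 2 lands with bottom-row=0; cleared 0 line(s) (total 0); column heights now [0 0 2 2 3 3 0], max=3
Drop 3: O rot0 at col 0 lands with bottom-row=0; cleared 0 line(s) (total 0); column heights now [2 2 2 2 3 3 0], max=3
Test piece T rot3 at col 5 (width 2): heights before test = [2 2 2 2 3 3 0]; fits = True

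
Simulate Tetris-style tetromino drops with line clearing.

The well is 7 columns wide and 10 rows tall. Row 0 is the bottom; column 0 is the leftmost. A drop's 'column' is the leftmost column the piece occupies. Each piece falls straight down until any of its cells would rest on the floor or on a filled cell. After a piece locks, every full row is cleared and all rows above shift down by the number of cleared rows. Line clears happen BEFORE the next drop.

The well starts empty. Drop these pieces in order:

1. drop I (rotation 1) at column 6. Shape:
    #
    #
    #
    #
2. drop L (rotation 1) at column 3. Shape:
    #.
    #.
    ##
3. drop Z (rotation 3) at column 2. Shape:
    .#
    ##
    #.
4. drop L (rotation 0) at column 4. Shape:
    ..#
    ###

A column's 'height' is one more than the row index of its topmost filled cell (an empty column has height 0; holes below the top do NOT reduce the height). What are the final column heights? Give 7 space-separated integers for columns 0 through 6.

Answer: 0 0 4 5 5 5 6

Derivation:
Drop 1: I rot1 at col 6 lands with bottom-row=0; cleared 0 line(s) (total 0); column heights now [0 0 0 0 0 0 4], max=4
Drop 2: L rot1 at col 3 lands with bottom-row=0; cleared 0 line(s) (total 0); column heights now [0 0 0 3 1 0 4], max=4
Drop 3: Z rot3 at col 2 lands with bottom-row=2; cleared 0 line(s) (total 0); column heights now [0 0 4 5 1 0 4], max=5
Drop 4: L rot0 at col 4 lands with bottom-row=4; cleared 0 line(s) (total 0); column heights now [0 0 4 5 5 5 6], max=6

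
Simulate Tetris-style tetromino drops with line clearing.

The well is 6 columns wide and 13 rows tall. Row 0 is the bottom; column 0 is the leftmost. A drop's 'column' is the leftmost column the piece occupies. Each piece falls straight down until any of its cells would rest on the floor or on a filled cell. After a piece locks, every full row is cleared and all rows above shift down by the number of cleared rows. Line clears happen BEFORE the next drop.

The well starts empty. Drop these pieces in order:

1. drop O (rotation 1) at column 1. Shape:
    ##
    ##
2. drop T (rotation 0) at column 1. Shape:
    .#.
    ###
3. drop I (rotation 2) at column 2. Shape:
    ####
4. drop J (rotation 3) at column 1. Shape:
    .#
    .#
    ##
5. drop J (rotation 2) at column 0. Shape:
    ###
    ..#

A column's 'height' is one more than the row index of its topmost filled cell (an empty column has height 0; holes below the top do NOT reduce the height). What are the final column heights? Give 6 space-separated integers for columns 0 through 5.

Drop 1: O rot1 at col 1 lands with bottom-row=0; cleared 0 line(s) (total 0); column heights now [0 2 2 0 0 0], max=2
Drop 2: T rot0 at col 1 lands with bottom-row=2; cleared 0 line(s) (total 0); column heights now [0 3 4 3 0 0], max=4
Drop 3: I rot2 at col 2 lands with bottom-row=4; cleared 0 line(s) (total 0); column heights now [0 3 5 5 5 5], max=5
Drop 4: J rot3 at col 1 lands with bottom-row=5; cleared 0 line(s) (total 0); column heights now [0 6 8 5 5 5], max=8
Drop 5: J rot2 at col 0 lands with bottom-row=8; cleared 0 line(s) (total 0); column heights now [10 10 10 5 5 5], max=10

Answer: 10 10 10 5 5 5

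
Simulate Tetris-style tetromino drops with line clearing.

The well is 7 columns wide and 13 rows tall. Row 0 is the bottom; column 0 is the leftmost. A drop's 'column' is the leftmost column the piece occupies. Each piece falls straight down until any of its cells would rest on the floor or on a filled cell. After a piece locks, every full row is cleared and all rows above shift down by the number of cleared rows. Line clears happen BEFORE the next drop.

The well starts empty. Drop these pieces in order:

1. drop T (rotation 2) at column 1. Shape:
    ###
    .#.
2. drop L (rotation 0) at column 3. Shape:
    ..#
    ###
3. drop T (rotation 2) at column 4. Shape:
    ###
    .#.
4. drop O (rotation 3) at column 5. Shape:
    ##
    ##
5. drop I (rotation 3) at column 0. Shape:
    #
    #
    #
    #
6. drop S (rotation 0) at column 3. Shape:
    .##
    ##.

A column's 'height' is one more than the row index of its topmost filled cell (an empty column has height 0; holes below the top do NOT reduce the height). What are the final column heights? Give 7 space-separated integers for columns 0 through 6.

Drop 1: T rot2 at col 1 lands with bottom-row=0; cleared 0 line(s) (total 0); column heights now [0 2 2 2 0 0 0], max=2
Drop 2: L rot0 at col 3 lands with bottom-row=2; cleared 0 line(s) (total 0); column heights now [0 2 2 3 3 4 0], max=4
Drop 3: T rot2 at col 4 lands with bottom-row=4; cleared 0 line(s) (total 0); column heights now [0 2 2 3 6 6 6], max=6
Drop 4: O rot3 at col 5 lands with bottom-row=6; cleared 0 line(s) (total 0); column heights now [0 2 2 3 6 8 8], max=8
Drop 5: I rot3 at col 0 lands with bottom-row=0; cleared 0 line(s) (total 0); column heights now [4 2 2 3 6 8 8], max=8
Drop 6: S rot0 at col 3 lands with bottom-row=7; cleared 0 line(s) (total 0); column heights now [4 2 2 8 9 9 8], max=9

Answer: 4 2 2 8 9 9 8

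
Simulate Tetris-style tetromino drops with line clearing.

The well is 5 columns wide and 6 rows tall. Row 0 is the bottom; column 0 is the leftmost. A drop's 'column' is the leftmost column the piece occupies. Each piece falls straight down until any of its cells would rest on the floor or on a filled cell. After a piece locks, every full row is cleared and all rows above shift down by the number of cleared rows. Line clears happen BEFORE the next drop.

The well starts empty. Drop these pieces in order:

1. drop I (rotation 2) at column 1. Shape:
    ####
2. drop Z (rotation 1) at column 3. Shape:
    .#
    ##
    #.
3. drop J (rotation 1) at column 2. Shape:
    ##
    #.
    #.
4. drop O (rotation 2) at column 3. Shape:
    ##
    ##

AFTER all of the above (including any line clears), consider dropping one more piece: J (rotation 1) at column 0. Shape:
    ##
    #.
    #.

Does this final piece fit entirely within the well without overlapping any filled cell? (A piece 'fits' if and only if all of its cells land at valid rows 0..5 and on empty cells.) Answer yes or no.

Answer: yes

Derivation:
Drop 1: I rot2 at col 1 lands with bottom-row=0; cleared 0 line(s) (total 0); column heights now [0 1 1 1 1], max=1
Drop 2: Z rot1 at col 3 lands with bottom-row=1; cleared 0 line(s) (total 0); column heights now [0 1 1 3 4], max=4
Drop 3: J rot1 at col 2 lands with bottom-row=1; cleared 0 line(s) (total 0); column heights now [0 1 4 4 4], max=4
Drop 4: O rot2 at col 3 lands with bottom-row=4; cleared 0 line(s) (total 0); column heights now [0 1 4 6 6], max=6
Test piece J rot1 at col 0 (width 2): heights before test = [0 1 4 6 6]; fits = True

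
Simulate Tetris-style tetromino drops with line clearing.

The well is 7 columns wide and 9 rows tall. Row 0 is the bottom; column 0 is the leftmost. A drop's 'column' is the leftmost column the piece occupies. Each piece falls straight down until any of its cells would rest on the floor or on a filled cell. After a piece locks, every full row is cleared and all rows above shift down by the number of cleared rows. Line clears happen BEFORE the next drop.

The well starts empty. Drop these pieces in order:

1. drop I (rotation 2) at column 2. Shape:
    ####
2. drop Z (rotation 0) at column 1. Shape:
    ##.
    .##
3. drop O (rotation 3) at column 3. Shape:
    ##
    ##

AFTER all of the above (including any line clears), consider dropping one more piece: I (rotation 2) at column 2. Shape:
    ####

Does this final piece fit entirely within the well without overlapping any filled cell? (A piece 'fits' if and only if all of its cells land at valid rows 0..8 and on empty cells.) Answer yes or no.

Answer: yes

Derivation:
Drop 1: I rot2 at col 2 lands with bottom-row=0; cleared 0 line(s) (total 0); column heights now [0 0 1 1 1 1 0], max=1
Drop 2: Z rot0 at col 1 lands with bottom-row=1; cleared 0 line(s) (total 0); column heights now [0 3 3 2 1 1 0], max=3
Drop 3: O rot3 at col 3 lands with bottom-row=2; cleared 0 line(s) (total 0); column heights now [0 3 3 4 4 1 0], max=4
Test piece I rot2 at col 2 (width 4): heights before test = [0 3 3 4 4 1 0]; fits = True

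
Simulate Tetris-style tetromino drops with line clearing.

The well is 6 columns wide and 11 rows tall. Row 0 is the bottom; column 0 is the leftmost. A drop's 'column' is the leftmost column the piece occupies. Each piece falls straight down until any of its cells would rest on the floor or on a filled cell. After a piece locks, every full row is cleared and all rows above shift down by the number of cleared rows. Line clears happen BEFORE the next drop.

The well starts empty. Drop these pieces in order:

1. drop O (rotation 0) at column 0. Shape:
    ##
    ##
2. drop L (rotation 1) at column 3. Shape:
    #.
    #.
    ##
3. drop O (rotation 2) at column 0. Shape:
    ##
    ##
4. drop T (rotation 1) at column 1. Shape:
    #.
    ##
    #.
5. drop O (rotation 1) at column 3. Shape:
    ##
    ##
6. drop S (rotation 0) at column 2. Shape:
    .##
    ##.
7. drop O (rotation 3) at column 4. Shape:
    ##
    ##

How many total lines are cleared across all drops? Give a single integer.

Answer: 0

Derivation:
Drop 1: O rot0 at col 0 lands with bottom-row=0; cleared 0 line(s) (total 0); column heights now [2 2 0 0 0 0], max=2
Drop 2: L rot1 at col 3 lands with bottom-row=0; cleared 0 line(s) (total 0); column heights now [2 2 0 3 1 0], max=3
Drop 3: O rot2 at col 0 lands with bottom-row=2; cleared 0 line(s) (total 0); column heights now [4 4 0 3 1 0], max=4
Drop 4: T rot1 at col 1 lands with bottom-row=4; cleared 0 line(s) (total 0); column heights now [4 7 6 3 1 0], max=7
Drop 5: O rot1 at col 3 lands with bottom-row=3; cleared 0 line(s) (total 0); column heights now [4 7 6 5 5 0], max=7
Drop 6: S rot0 at col 2 lands with bottom-row=6; cleared 0 line(s) (total 0); column heights now [4 7 7 8 8 0], max=8
Drop 7: O rot3 at col 4 lands with bottom-row=8; cleared 0 line(s) (total 0); column heights now [4 7 7 8 10 10], max=10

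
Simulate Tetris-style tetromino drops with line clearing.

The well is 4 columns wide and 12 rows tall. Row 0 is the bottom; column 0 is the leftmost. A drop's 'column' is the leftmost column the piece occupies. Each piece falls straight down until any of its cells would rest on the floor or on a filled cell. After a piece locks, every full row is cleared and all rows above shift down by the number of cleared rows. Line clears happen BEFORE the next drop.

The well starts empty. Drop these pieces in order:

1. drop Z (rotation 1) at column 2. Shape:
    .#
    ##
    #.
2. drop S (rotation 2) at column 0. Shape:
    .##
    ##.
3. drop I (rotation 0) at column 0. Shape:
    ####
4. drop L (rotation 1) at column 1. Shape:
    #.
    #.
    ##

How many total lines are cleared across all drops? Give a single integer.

Drop 1: Z rot1 at col 2 lands with bottom-row=0; cleared 0 line(s) (total 0); column heights now [0 0 2 3], max=3
Drop 2: S rot2 at col 0 lands with bottom-row=1; cleared 1 line(s) (total 1); column heights now [0 2 2 2], max=2
Drop 3: I rot0 at col 0 lands with bottom-row=2; cleared 1 line(s) (total 2); column heights now [0 2 2 2], max=2
Drop 4: L rot1 at col 1 lands with bottom-row=2; cleared 0 line(s) (total 2); column heights now [0 5 3 2], max=5

Answer: 2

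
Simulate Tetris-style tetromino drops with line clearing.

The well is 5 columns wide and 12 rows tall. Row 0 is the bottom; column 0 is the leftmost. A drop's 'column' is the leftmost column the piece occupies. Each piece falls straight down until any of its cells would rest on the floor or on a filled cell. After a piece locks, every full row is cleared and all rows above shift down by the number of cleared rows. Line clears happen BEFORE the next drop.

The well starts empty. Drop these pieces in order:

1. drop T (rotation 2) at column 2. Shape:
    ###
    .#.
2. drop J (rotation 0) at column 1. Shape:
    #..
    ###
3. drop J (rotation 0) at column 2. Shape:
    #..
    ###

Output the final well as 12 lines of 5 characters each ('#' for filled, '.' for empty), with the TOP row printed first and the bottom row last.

Drop 1: T rot2 at col 2 lands with bottom-row=0; cleared 0 line(s) (total 0); column heights now [0 0 2 2 2], max=2
Drop 2: J rot0 at col 1 lands with bottom-row=2; cleared 0 line(s) (total 0); column heights now [0 4 3 3 2], max=4
Drop 3: J rot0 at col 2 lands with bottom-row=3; cleared 0 line(s) (total 0); column heights now [0 4 5 4 4], max=5

Answer: .....
.....
.....
.....
.....
.....
.....
..#..
.####
.###.
..###
...#.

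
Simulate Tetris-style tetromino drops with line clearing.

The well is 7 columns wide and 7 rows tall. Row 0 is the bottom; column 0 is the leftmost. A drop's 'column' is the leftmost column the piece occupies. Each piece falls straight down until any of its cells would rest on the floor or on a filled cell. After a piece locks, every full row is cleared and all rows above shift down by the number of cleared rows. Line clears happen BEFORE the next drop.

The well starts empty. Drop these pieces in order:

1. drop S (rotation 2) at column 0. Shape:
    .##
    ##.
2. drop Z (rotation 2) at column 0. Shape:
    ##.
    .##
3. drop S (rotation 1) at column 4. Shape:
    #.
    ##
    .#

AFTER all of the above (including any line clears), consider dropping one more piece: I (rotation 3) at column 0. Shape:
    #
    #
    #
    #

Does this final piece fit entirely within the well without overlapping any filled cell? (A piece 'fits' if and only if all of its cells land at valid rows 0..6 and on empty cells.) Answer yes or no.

Drop 1: S rot2 at col 0 lands with bottom-row=0; cleared 0 line(s) (total 0); column heights now [1 2 2 0 0 0 0], max=2
Drop 2: Z rot2 at col 0 lands with bottom-row=2; cleared 0 line(s) (total 0); column heights now [4 4 3 0 0 0 0], max=4
Drop 3: S rot1 at col 4 lands with bottom-row=0; cleared 0 line(s) (total 0); column heights now [4 4 3 0 3 2 0], max=4
Test piece I rot3 at col 0 (width 1): heights before test = [4 4 3 0 3 2 0]; fits = False

Answer: no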